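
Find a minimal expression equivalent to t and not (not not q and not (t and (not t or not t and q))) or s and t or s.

t and not q or s

t and not (not not q and not (t and (not t or not t and q))) or s and t or s
= t and not (not not q and not (t and not t)) or s and t or s   (absorption)
= t and not (not not q and not (t and not t)) or s   (absorption)
= t and (not q or t and not t) or s   (De Morgan)
= t and not q or s   (complement / identity)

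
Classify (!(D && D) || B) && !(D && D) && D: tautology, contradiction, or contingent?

(!(D && D) || B) && !(D && D) && D
= !(D && D) && D
= !D && D
= false

contradiction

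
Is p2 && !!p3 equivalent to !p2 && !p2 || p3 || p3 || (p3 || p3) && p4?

No

E1: p2 && !!p3
    = p2 && p3   [double negation]
E2: !p2 && !p2 || p3 || p3 || (p3 || p3) && p4
    = !p2 && !p2 || p3 || p3   [absorption]
    = !p2 || p3 || p3   [idempotence]
    = !p2 || p3   [idempotence]
These differ: at p2=0, p3=1, p4=1, E1 = 0 but E2 = 1.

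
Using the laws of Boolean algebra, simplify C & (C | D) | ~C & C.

C & (C | D) | ~C & C
= C & (C | D)
= C

C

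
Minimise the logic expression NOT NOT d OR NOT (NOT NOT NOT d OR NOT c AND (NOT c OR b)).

d

NOT NOT d OR NOT (NOT NOT NOT d OR NOT c AND (NOT c OR b))
= NOT NOT d OR NOT (NOT NOT NOT d OR NOT c)   [absorption]
= NOT NOT d OR NOT NOT d AND c   [De Morgan]
= NOT NOT d   [absorption]
= d   [double negation]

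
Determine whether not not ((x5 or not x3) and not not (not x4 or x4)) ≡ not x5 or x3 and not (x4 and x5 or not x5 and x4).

E1: not not ((x5 or not x3) and not not (not x4 or x4))
    = not not ((x5 or not x3) and (not x4 or x4))   (double negation)
    = (x5 or not x3) and (not x4 or x4)   (double negation)
    = x5 or not x3   (complement / identity)
E2: not x5 or x3 and not (x4 and x5 or not x5 and x4)
    = not x5 or x3 and not x4   (distribution)
These differ: at x3=1, x4=1, x5=0, E1 = 0 but E2 = 1.

No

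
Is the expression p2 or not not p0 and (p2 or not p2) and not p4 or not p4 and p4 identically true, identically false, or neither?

p2 or not not p0 and (p2 or not p2) and not p4 or not p4 and p4
= p2 or not not p0 and (p2 or not p2) and not p4   — complement / identity
= p2 or not not p0 and not p4   — complement / identity
= p2 or p0 and not p4   — double negation
This depends on p0, p2, p4, so it is not a constant.

neither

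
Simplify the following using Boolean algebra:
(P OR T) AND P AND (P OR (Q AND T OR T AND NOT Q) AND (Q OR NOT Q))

(P OR T) AND P AND (P OR (Q AND T OR T AND NOT Q) AND (Q OR NOT Q))
= P AND (P OR (Q AND T OR T AND NOT Q) AND (Q OR NOT Q))   (absorption)
= P AND (P OR Q AND T OR T AND NOT Q)   (complement / identity)
= P AND (P OR T)   (distribution)
= P   (absorption)

P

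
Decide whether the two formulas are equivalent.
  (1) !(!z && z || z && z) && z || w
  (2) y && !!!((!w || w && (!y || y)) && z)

No

E1: !(!z && z || z && z) && z || w
    = !z && z || w
    = w
E2: y && !!!((!w || w && (!y || y)) && z)
    = y && !((!w || w && (!y || y)) && z)
    = y && !((!w || w) && z)
    = y && !z
These differ: at w=1, y=0, z=0, E1 = 1 but E2 = 0.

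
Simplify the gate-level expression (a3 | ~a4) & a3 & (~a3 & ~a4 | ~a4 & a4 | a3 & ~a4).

(a3 | ~a4) & a3 & (~a3 & ~a4 | ~a4 & a4 | a3 & ~a4)
= a3 & (~a3 & ~a4 | ~a4 & a4 | a3 & ~a4)   [absorption]
= a3 & (~a3 & ~a4 | a3 & ~a4)   [complement / identity]
= a3 & ~a4   [distribution]

a3 & ~a4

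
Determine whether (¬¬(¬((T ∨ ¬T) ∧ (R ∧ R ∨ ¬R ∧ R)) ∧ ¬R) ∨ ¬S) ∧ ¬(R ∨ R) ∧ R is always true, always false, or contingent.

(¬¬(¬((T ∨ ¬T) ∧ (R ∧ R ∨ ¬R ∧ R)) ∧ ¬R) ∨ ¬S) ∧ ¬(R ∨ R) ∧ R
= (¬((T ∨ ¬T) ∧ (R ∧ R ∨ ¬R ∧ R) ∨ R) ∨ ¬S) ∧ ¬(R ∨ R) ∧ R   (De Morgan)
= (¬((T ∨ ¬T) ∧ R ∨ R) ∨ ¬S) ∧ ¬(R ∨ R) ∧ R   (distribution)
= (¬(R ∨ R) ∨ ¬S) ∧ ¬(R ∨ R) ∧ R   (complement / identity)
= ¬(R ∨ R) ∧ R   (absorption)
= ¬R ∧ R   (idempotence)
= False   (complement)

always false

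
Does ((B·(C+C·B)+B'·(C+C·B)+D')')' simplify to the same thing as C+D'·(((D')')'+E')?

E1: ((B·(C+C·B)+B'·(C+C·B)+D')')'
    = ((C+C·B+D')')'   [distribution]
    = ((C+D')')'   [absorption]
    = C+D'   [double negation]
E2: C+D'·(((D')')'+E')
    = C+D'·(D'+E')   [double negation]
    = C+D'   [absorption]
Both reduce to C+D', so they are equivalent.

Yes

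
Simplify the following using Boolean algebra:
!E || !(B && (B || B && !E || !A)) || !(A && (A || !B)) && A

!E || !B

!E || !(B && (B || B && !E || !A)) || !(A && (A || !B)) && A
= !E || !(B && (B || B && !E || !A)) || !A && A   [absorption]
= !E || !(B && (B || !A)) || !A && A   [absorption]
= !E || !B || !A && A   [absorption]
= !E || !B   [complement / identity]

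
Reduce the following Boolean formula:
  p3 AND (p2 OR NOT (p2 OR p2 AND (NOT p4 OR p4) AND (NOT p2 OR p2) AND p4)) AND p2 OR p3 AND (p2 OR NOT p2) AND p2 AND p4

p3 AND (p2 OR NOT (p2 OR p2 AND (NOT p4 OR p4) AND (NOT p2 OR p2) AND p4)) AND p2 OR p3 AND (p2 OR NOT p2) AND p2 AND p4
= p3 AND (p2 OR NOT (p2 OR p2 AND (NOT p4 OR p4) AND p4)) AND p2 OR p3 AND (p2 OR NOT p2) AND p2 AND p4
= p3 AND (p2 OR NOT (p2 OR p2 AND p4)) AND p2 OR p3 AND (p2 OR NOT p2) AND p2 AND p4
= p3 AND (p2 OR NOT p2) AND p2 OR p3 AND (p2 OR NOT p2) AND p2 AND p4
= p3 AND (p2 OR NOT p2) AND p2
= p3 AND p2

p3 AND p2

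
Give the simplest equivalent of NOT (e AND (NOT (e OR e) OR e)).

NOT e

NOT (e AND (NOT (e OR e) OR e))
= NOT (e AND (NOT e OR e))   (idempotence)
= NOT e   (complement / identity)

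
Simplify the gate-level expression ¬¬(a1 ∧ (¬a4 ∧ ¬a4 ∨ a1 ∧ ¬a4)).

a1 ∧ ¬a4

¬¬(a1 ∧ (¬a4 ∧ ¬a4 ∨ a1 ∧ ¬a4))
= ¬¬(a1 ∧ ¬a4 ∧ (¬a4 ∨ a1))   — distribution
= ¬¬(a1 ∧ ¬a4)   — absorption
= a1 ∧ ¬a4   — double negation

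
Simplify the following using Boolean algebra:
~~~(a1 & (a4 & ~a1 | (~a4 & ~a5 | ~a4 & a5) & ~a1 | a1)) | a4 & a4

~~~(a1 & (a4 & ~a1 | (~a4 & ~a5 | ~a4 & a5) & ~a1 | a1)) | a4 & a4
= ~~~(a1 & (a4 & ~a1 | ~a4 & ~a1 | a1)) | a4 & a4   (distribution)
= ~(a1 & (a4 & ~a1 | ~a4 & ~a1 | a1)) | a4 & a4   (double negation)
= ~(a1 & (~a1 | a1)) | a4 & a4   (distribution)
= ~a1 | a4 & a4   (complement / identity)
= ~a1 | a4   (idempotence)

~a1 | a4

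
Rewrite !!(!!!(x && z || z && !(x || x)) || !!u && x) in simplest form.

!z || u && x

!!(!!!(x && z || z && !(x || x)) || !!u && x)
= !!!(x && z || z && !(x || x)) || !!u && x   (double negation)
= !!!(x && z || z && !x) || !!u && x   (idempotence)
= !!!z || !!u && x   (distribution)
= !!!z || u && x   (double negation)
= !z || u && x   (double negation)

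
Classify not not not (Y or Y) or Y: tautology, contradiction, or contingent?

tautology

not not not (Y or Y) or Y
= not (Y or Y) or Y   (double negation)
= not Y or Y   (idempotence)
= True   (complement)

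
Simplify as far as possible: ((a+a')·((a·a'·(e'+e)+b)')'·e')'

b'+e

((a+a')·((a·a'·(e'+e)+b)')'·e')'
= (((a·a'·(e'+e)+b)')'·e')'   — complement / identity
= (a·a'·(e'+e)+b)'+e   — De Morgan
= (a·a'+b)'+e   — complement / identity
= b'+e   — complement / identity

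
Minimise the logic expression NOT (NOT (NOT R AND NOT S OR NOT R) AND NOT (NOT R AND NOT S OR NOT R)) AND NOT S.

NOT (NOT (NOT R AND NOT S OR NOT R) AND NOT (NOT R AND NOT S OR NOT R)) AND NOT S
= NOT NOT (NOT R AND NOT S OR NOT R) AND NOT S   — idempotence
= NOT NOT NOT R AND NOT S   — absorption
= NOT R AND NOT S   — double negation

NOT R AND NOT S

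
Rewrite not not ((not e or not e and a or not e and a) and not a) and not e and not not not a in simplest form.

not e and not a

not not ((not e or not e and a or not e and a) and not a) and not e and not not not a
= not not ((not e or not e and a) and not a) and not e and not not not a
= (not e or not e and a) and not a and not e and not not not a
= not e and not a and not e and not not not a
= not e and not a and not e and not a
= not e and not a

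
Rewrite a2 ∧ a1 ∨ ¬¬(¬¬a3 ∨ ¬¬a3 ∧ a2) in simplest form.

a2 ∧ a1 ∨ a3

a2 ∧ a1 ∨ ¬¬(¬¬a3 ∨ ¬¬a3 ∧ a2)
= a2 ∧ a1 ∨ ¬¬¬¬a3   (absorption)
= a2 ∧ a1 ∨ ¬¬a3   (double negation)
= a2 ∧ a1 ∨ a3   (double negation)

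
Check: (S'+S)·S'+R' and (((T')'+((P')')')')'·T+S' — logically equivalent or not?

E1: (S'+S)·S'+R'
    = S'+R'   — complement / identity
E2: (((T')'+((P')')')')'·T+S'
    = (T'·(P')')'·T+S'   — De Morgan
    = (T+P')·T+S'   — De Morgan
    = T+S'   — absorption
These differ: at P=1, R=0, S=1, T=0, E1 = 1 but E2 = 0.

No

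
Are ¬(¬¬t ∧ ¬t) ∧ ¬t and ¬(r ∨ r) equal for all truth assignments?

No

E1: ¬(¬¬t ∧ ¬t) ∧ ¬t
    = (¬t ∨ t) ∧ ¬t   — De Morgan
    = ¬t   — complement / identity
E2: ¬(r ∨ r)
    = ¬r   — idempotence
These differ: at r=1, t=0, E1 = 1 but E2 = 0.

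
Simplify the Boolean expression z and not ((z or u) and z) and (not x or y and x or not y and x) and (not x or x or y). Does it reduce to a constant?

False

z and not ((z or u) and z) and (not x or y and x or not y and x) and (not x or x or y)
= z and not ((z or u) and z) and (not x or x) and (not x or x or y)   [distribution]
= z and not ((z or u) and z) and (not x or x)   [absorption]
= z and not ((z or u) and z)   [complement / identity]
= z and not z   [absorption]
= False   [complement]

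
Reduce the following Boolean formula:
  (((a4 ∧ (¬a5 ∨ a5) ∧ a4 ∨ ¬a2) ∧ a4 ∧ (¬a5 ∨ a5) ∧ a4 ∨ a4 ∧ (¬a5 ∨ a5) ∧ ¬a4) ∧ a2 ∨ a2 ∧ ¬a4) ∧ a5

a2 ∧ a5

(((a4 ∧ (¬a5 ∨ a5) ∧ a4 ∨ ¬a2) ∧ a4 ∧ (¬a5 ∨ a5) ∧ a4 ∨ a4 ∧ (¬a5 ∨ a5) ∧ ¬a4) ∧ a2 ∨ a2 ∧ ¬a4) ∧ a5
= ((a4 ∧ (¬a5 ∨ a5) ∧ a4 ∨ a4 ∧ (¬a5 ∨ a5) ∧ ¬a4) ∧ a2 ∨ a2 ∧ ¬a4) ∧ a5   — absorption
= (a4 ∧ (¬a5 ∨ a5) ∧ a2 ∨ a2 ∧ ¬a4) ∧ a5   — distribution
= a2 ∧ (a4 ∧ (¬a5 ∨ a5) ∨ ¬a4) ∧ a5   — distribution
= a2 ∧ (a4 ∨ ¬a4) ∧ a5   — complement / identity
= a2 ∧ a5   — complement / identity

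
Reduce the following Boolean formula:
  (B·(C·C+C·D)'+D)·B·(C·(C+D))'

B·C'

(B·(C·C+C·D)'+D)·B·(C·(C+D))'
= (B·(C·(C+D))'+D)·B·(C·(C+D))'   [distribution]
= B·(C·(C+D))'   [absorption]
= B·C'   [absorption]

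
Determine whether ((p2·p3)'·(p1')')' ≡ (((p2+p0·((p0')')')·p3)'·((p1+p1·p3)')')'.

Yes

E1: ((p2·p3)'·(p1')')'
    = p2·p3+p1'   — De Morgan
E2: (((p2+p0·((p0')')')·p3)'·((p1+p1·p3)')')'
    = (p2+p0·((p0')')')·p3+(p1+p1·p3)'   — De Morgan
    = (p2+p0·p0')·p3+(p1+p1·p3)'   — double negation
    = (p2+p0·p0')·p3+p1'   — absorption
    = p2·p3+p1'   — complement / identity
Both reduce to p2·p3+p1', so they are equivalent.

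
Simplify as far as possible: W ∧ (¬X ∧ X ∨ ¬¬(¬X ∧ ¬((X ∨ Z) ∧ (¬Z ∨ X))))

W ∧ ¬X

W ∧ (¬X ∧ X ∨ ¬¬(¬X ∧ ¬((X ∨ Z) ∧ (¬Z ∨ X))))
= W ∧ (¬X ∧ X ∨ ¬X ∧ ¬((X ∨ Z) ∧ (¬Z ∨ X)))   (double negation)
= W ∧ (¬X ∧ X ∨ ¬X ∧ ¬(Z ∧ ¬Z ∨ X))   (distribution)
= W ∧ (¬X ∧ X ∨ ¬X ∧ ¬X)   (complement / identity)
= W ∧ ¬X   (distribution)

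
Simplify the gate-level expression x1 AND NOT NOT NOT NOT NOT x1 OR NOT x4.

NOT x4

x1 AND NOT NOT NOT NOT NOT x1 OR NOT x4
= x1 AND NOT NOT NOT x1 OR NOT x4   — double negation
= x1 AND NOT x1 OR NOT x4   — double negation
= NOT x4   — complement / identity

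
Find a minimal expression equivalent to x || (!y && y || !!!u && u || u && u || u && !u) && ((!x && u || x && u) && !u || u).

x || u

x || (!y && y || !!!u && u || u && u || u && !u) && ((!x && u || x && u) && !u || u)
= x || (!y && y || !!!u && u || u && u || u && !u) && (u && !u || u)
= x || (!!!u && u || u && u || u && !u) && (u && !u || u)
= x || (!u && u || u && u || u && !u) && (u && !u || u)
= x || (u || u && !u) && (u && !u || u)
= x || u && u || u && !u
= x || u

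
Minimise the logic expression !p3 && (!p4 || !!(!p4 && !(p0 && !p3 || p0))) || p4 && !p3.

!p3

!p3 && (!p4 || !!(!p4 && !(p0 && !p3 || p0))) || p4 && !p3
= !p3 && (!p4 || !p4 && !(p0 && !p3 || p0)) || p4 && !p3
= !p3 && (!p4 || !p4 && !p0) || p4 && !p3
= !p3 && !p4 || p4 && !p3
= !p3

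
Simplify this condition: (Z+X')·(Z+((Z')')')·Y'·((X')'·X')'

(Z+X')·Y'

(Z+X')·(Z+((Z')')')·Y'·((X')'·X')'
= (Z+X')·(Z+Z')·Y'·((X')'·X')'
= (Z+X')·Y'·((X')'·X')'
= (Z+X')·Y'·(X'+X)
= (Z+X')·Y'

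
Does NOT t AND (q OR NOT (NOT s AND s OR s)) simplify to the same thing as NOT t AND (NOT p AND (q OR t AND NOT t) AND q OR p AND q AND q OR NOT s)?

Yes

E1: NOT t AND (q OR NOT (NOT s AND s OR s))
    = NOT t AND (q OR NOT s)   — complement / identity
E2: NOT t AND (NOT p AND (q OR t AND NOT t) AND q OR p AND q AND q OR NOT s)
    = NOT t AND (NOT p AND q AND q OR p AND q AND q OR NOT s)   — complement / identity
    = NOT t AND (q AND q OR NOT s)   — distribution
    = NOT t AND (q OR NOT s)   — idempotence
Both reduce to NOT t AND (q OR NOT s), so they are equivalent.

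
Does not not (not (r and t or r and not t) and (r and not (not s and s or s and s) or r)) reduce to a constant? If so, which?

yes, False

not not (not (r and t or r and not t) and (r and not (not s and s or s and s) or r))
= not not (not (r and t or r and not t) and (r and not s or r))   — distribution
= not not (not (r and t or r and not t) and r)   — absorption
= not (r and t or r and not t) and r   — double negation
= not r and r   — distribution
= False   — complement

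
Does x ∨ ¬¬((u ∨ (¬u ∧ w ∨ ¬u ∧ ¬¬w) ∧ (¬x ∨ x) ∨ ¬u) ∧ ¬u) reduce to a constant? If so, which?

x ∨ ¬¬((u ∨ (¬u ∧ w ∨ ¬u ∧ ¬¬w) ∧ (¬x ∨ x) ∨ ¬u) ∧ ¬u)
= x ∨ ¬¬((u ∨ ¬u ∧ w ∨ ¬u ∧ ¬¬w ∨ ¬u) ∧ ¬u)   — complement / identity
= x ∨ ¬¬((u ∨ ¬u ∧ w ∨ ¬u ∧ w ∨ ¬u) ∧ ¬u)   — double negation
= x ∨ ¬¬((u ∨ ¬u ∧ w ∨ ¬u) ∧ ¬u)   — idempotence
= x ∨ ¬¬((u ∨ ¬u) ∧ ¬u)   — absorption
= x ∨ ¬¬¬u   — complement / identity
= x ∨ ¬u   — double negation
This depends on u, x, so it is not a constant.

no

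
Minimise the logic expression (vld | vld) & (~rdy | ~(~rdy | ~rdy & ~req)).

(vld | vld) & (~rdy | ~(~rdy | ~rdy & ~req))
= vld & (~rdy | ~(~rdy | ~rdy & ~req))   [idempotence]
= vld & (~rdy | ~~rdy)   [absorption]
= vld & (~rdy | rdy)   [double negation]
= vld   [complement / identity]

vld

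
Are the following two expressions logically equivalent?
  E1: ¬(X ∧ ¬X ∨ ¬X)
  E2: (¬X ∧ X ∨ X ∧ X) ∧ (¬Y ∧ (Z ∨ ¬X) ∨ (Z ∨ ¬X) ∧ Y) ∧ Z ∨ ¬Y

No

E1: ¬(X ∧ ¬X ∨ ¬X)
    = ¬¬X   — complement / identity
    = X   — double negation
E2: (¬X ∧ X ∨ X ∧ X) ∧ (¬Y ∧ (Z ∨ ¬X) ∨ (Z ∨ ¬X) ∧ Y) ∧ Z ∨ ¬Y
    = (¬X ∧ X ∨ X ∧ X) ∧ (Z ∨ ¬X) ∧ Z ∨ ¬Y   — distribution
    = X ∧ (Z ∨ ¬X) ∧ Z ∨ ¬Y   — distribution
    = X ∧ Z ∨ ¬Y   — absorption
These differ: at X=0, Y=0, Z=0, E1 = 0 but E2 = 1.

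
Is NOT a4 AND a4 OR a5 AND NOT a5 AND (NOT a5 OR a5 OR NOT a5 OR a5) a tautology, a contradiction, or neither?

NOT a4 AND a4 OR a5 AND NOT a5 AND (NOT a5 OR a5 OR NOT a5 OR a5)
= NOT a4 AND a4 OR a5 AND NOT a5 AND (NOT a5 OR a5)   [idempotence]
= a5 AND NOT a5 AND (NOT a5 OR a5)   [complement / identity]
= a5 AND NOT a5   [complement / identity]
= FALSE   [complement]

contradiction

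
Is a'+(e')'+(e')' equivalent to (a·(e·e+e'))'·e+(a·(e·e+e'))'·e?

E1: a'+(e')'+(e')'
    = a'+(e')'   (idempotence)
    = a'+e   (double negation)
E2: (a·(e·e+e'))'·e+(a·(e·e+e'))'·e
    = (a·(e·e+e'))'·(e+e)   (distribution)
    = (a·(e·e+e'))'·e   (idempotence)
    = (a·(e+e'))'·e   (idempotence)
    = a'·e   (complement / identity)
These differ: at a=0, e=0, E1 = 1 but E2 = 0.

No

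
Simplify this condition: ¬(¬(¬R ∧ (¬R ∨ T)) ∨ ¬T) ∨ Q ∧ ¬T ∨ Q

¬(¬(¬R ∧ (¬R ∨ T)) ∨ ¬T) ∨ Q ∧ ¬T ∨ Q
= ¬R ∧ (¬R ∨ T) ∧ T ∨ Q ∧ ¬T ∨ Q   — De Morgan
= ¬R ∧ (¬R ∨ T) ∧ T ∨ Q   — absorption
= ¬R ∧ T ∨ Q   — absorption

¬R ∧ T ∨ Q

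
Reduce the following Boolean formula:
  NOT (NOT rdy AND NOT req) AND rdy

NOT (NOT rdy AND NOT req) AND rdy
= (rdy OR req) AND rdy   — De Morgan
= rdy   — absorption

rdy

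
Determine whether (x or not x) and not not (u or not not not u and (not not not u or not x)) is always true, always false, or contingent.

(x or not x) and not not (u or not not not u and (not not not u or not x))
= (x or not x) and (u or not not not u and (not not not u or not x))   (double negation)
= (x or not x) and (u or not not not u)   (absorption)
= u or not not not u   (complement / identity)
= u or not u   (double negation)
= True   (complement)

always true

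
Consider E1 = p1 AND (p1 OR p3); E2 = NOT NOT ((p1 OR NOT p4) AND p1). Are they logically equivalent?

E1: p1 AND (p1 OR p3)
    = p1   [absorption]
E2: NOT NOT ((p1 OR NOT p4) AND p1)
    = (p1 OR NOT p4) AND p1   [double negation]
    = p1   [absorption]
Both reduce to p1, so they are equivalent.

Yes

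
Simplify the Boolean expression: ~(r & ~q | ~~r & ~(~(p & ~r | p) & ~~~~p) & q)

~r

~(r & ~q | ~~r & ~(~(p & ~r | p) & ~~~~p) & q)
= ~(r & ~q | r & ~(~(p & ~r | p) & ~~~~p) & q)
= ~(r & ~q | r & (p & ~r | p | ~~~p) & q)
= ~(r & ~q | r & (p & ~r | p | ~p) & q)
= ~(r & ~q | r & (p | ~p) & q)
= ~(r & ~q | r & q)
= ~r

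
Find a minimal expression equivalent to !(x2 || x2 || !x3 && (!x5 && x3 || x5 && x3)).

!(x2 || x2 || !x3 && (!x5 && x3 || x5 && x3))
= !(x2 || x2 || !x3 && x3)   — distribution
= !(x2 || !x3 && x3)   — idempotence
= !x2   — complement / identity

!x2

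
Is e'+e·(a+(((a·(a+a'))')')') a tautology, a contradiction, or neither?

tautology

e'+e·(a+(((a·(a+a'))')')')
= e'+e·(a+(a·(a+a'))')   [double negation]
= e'+e·(a+a')   [complement / identity]
= e'+e   [complement / identity]
= 1   [complement]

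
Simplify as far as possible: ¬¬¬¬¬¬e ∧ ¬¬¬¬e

e

¬¬¬¬¬¬e ∧ ¬¬¬¬e
= ¬¬¬¬e ∧ ¬¬¬¬e   [double negation]
= ¬¬e ∧ ¬¬¬¬e   [double negation]
= ¬¬e ∧ ¬¬e   [double negation]
= ¬¬e   [idempotence]
= e   [double negation]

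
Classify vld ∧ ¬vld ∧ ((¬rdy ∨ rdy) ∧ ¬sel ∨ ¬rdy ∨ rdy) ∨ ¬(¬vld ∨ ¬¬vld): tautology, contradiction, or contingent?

vld ∧ ¬vld ∧ ((¬rdy ∨ rdy) ∧ ¬sel ∨ ¬rdy ∨ rdy) ∨ ¬(¬vld ∨ ¬¬vld)
= vld ∧ ¬vld ∧ ((¬rdy ∨ rdy) ∧ ¬sel ∨ ¬rdy ∨ rdy) ∨ vld ∧ ¬vld   [De Morgan]
= vld ∧ ¬vld ∧ (¬rdy ∨ rdy) ∨ vld ∧ ¬vld   [absorption]
= vld ∧ ¬vld ∨ vld ∧ ¬vld   [complement / identity]
= vld ∧ ¬vld   [idempotence]
= False   [complement]

contradiction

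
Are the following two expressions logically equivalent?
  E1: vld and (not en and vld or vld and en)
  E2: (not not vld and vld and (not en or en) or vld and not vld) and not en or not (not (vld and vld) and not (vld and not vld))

Yes

E1: vld and (not en and vld or vld and en)
    = vld and vld
    = vld
E2: (not not vld and vld and (not en or en) or vld and not vld) and not en or not (not (vld and vld) and not (vld and not vld))
    = (not not vld and vld or vld and not vld) and not en or not (not (vld and vld) and not (vld and not vld))
    = (vld and vld or vld and not vld) and not en or not (not (vld and vld) and not (vld and not vld))
    = (vld and vld or vld and not vld) and not en or vld and vld or vld and not vld
    = vld and vld or vld and not vld
    = vld
Both reduce to vld, so they are equivalent.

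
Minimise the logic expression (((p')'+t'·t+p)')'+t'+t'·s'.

p+t'

(((p')'+t'·t+p)')'+t'+t'·s'
= ((p+t'·t+p)')'+t'+t'·s'   [double negation]
= ((p+p)')'+t'+t'·s'   [complement / identity]
= (p')'+t'+t'·s'   [idempotence]
= p+t'+t'·s'   [double negation]
= p+t'   [absorption]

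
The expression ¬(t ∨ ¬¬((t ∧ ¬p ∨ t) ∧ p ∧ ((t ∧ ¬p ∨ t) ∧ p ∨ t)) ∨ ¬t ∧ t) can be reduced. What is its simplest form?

¬t

¬(t ∨ ¬¬((t ∧ ¬p ∨ t) ∧ p ∧ ((t ∧ ¬p ∨ t) ∧ p ∨ t)) ∨ ¬t ∧ t)
= ¬(t ∨ ¬¬((t ∧ ¬p ∨ t) ∧ p) ∨ ¬t ∧ t)
= ¬(t ∨ ¬¬(t ∧ p) ∨ ¬t ∧ t)
= ¬(t ∨ t ∧ p ∨ ¬t ∧ t)
= ¬(t ∨ ¬t ∧ t)
= ¬t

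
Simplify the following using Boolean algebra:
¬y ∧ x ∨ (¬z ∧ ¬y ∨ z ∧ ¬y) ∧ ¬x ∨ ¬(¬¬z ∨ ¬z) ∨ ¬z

¬y ∧ x ∨ (¬z ∧ ¬y ∨ z ∧ ¬y) ∧ ¬x ∨ ¬(¬¬z ∨ ¬z) ∨ ¬z
= ¬y ∧ x ∨ ¬y ∧ ¬x ∨ ¬(¬¬z ∨ ¬z) ∨ ¬z   — distribution
= ¬y ∧ x ∨ ¬y ∧ ¬x ∨ ¬z ∧ z ∨ ¬z   — De Morgan
= ¬y ∧ x ∨ ¬y ∧ ¬x ∨ ¬z   — complement / identity
= ¬y ∨ ¬z   — distribution

¬y ∨ ¬z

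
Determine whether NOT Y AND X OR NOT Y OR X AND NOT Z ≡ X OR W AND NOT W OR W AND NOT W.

E1: NOT Y AND X OR NOT Y OR X AND NOT Z
    = NOT Y OR X AND NOT Z   (absorption)
E2: X OR W AND NOT W OR W AND NOT W
    = X OR W AND NOT W   (complement / identity)
    = X   (complement / identity)
These differ: at W=0, X=0, Y=0, Z=0, E1 = 1 but E2 = 0.

No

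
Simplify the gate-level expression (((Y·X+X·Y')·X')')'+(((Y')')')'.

Y

(((Y·X+X·Y')·X')')'+(((Y')')')'
= (Y·X+X·Y')·X'+(((Y')')')'   [double negation]
= X·X'+(((Y')')')'   [distribution]
= (((Y')')')'   [complement / identity]
= (Y')'   [double negation]
= Y   [double negation]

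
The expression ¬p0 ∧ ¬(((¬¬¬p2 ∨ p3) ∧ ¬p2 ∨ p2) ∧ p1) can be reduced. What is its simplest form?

¬p0 ∧ ¬p1

¬p0 ∧ ¬(((¬¬¬p2 ∨ p3) ∧ ¬p2 ∨ p2) ∧ p1)
= ¬p0 ∧ ¬(((¬p2 ∨ p3) ∧ ¬p2 ∨ p2) ∧ p1)   (double negation)
= ¬p0 ∧ ¬((¬p2 ∨ p2) ∧ p1)   (absorption)
= ¬p0 ∧ ¬p1   (complement / identity)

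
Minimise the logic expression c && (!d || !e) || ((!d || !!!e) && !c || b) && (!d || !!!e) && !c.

!d || !e

c && (!d || !e) || ((!d || !!!e) && !c || b) && (!d || !!!e) && !c
= c && (!d || !e) || (!d || !!!e) && !c
= c && (!d || !e) || (!d || !e) && !c
= !d || !e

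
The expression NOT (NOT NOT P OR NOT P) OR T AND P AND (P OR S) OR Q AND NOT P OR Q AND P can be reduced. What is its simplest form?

NOT (NOT NOT P OR NOT P) OR T AND P AND (P OR S) OR Q AND NOT P OR Q AND P
= NOT P AND P OR T AND P AND (P OR S) OR Q AND NOT P OR Q AND P   [De Morgan]
= NOT P AND P OR T AND P OR Q AND NOT P OR Q AND P   [absorption]
= NOT P AND P OR T AND P OR Q   [distribution]
= T AND P OR Q   [complement / identity]

T AND P OR Q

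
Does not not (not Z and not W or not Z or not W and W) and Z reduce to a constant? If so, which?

yes, False

not not (not Z and not W or not Z or not W and W) and Z
= not not (not Z or not W and W) and Z   [absorption]
= not not not Z and Z   [complement / identity]
= not Z and Z   [double negation]
= False   [complement]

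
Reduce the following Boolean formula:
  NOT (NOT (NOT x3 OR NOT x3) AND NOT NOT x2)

NOT x3 OR NOT x2

NOT (NOT (NOT x3 OR NOT x3) AND NOT NOT x2)
= NOT x3 OR NOT x3 OR NOT x2   [De Morgan]
= NOT x3 OR NOT x2   [idempotence]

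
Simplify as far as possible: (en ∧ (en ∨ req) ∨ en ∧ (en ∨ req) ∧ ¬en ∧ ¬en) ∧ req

en ∧ req

(en ∧ (en ∨ req) ∨ en ∧ (en ∨ req) ∧ ¬en ∧ ¬en) ∧ req
= (en ∧ (en ∨ req) ∨ en ∧ (en ∨ req) ∧ ¬en) ∧ req   — idempotence
= en ∧ (en ∨ req) ∧ req   — absorption
= en ∧ req   — absorption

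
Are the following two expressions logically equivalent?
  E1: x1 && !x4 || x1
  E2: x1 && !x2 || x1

Yes

E1: x1 && !x4 || x1
    = x1   [absorption]
E2: x1 && !x2 || x1
    = x1   [absorption]
Both reduce to x1, so they are equivalent.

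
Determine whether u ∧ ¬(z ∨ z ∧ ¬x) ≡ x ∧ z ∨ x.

No

E1: u ∧ ¬(z ∨ z ∧ ¬x)
    = u ∧ ¬z   (absorption)
E2: x ∧ z ∨ x
    = x   (absorption)
These differ: at u=0, x=1, z=1, E1 = 0 but E2 = 1.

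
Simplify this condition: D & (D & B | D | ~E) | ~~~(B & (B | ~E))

D & (D & B | D | ~E) | ~~~(B & (B | ~E))
= D & (D & B | D | ~E) | ~(B & (B | ~E))   — double negation
= D & (D | ~E) | ~(B & (B | ~E))   — absorption
= D | ~(B & (B | ~E))   — absorption
= D | ~B   — absorption

D | ~B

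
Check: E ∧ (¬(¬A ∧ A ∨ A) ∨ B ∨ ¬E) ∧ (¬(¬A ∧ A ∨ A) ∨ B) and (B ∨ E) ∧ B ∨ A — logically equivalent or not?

E1: E ∧ (¬(¬A ∧ A ∨ A) ∨ B ∨ ¬E) ∧ (¬(¬A ∧ A ∨ A) ∨ B)
    = E ∧ (¬(¬A ∧ A ∨ A) ∨ B)
    = E ∧ (¬A ∨ B)
E2: (B ∨ E) ∧ B ∨ A
    = B ∨ A
These differ: at A=1, B=0, E=0, E1 = 0 but E2 = 1.

No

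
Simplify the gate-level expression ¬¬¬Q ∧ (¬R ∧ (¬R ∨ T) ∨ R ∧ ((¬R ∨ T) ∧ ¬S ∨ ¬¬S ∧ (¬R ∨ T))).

¬Q ∧ (¬R ∨ T)

¬¬¬Q ∧ (¬R ∧ (¬R ∨ T) ∨ R ∧ ((¬R ∨ T) ∧ ¬S ∨ ¬¬S ∧ (¬R ∨ T)))
= ¬¬¬Q ∧ (¬R ∧ (¬R ∨ T) ∨ R ∧ ((¬R ∨ T) ∧ ¬S ∨ S ∧ (¬R ∨ T)))   [double negation]
= ¬Q ∧ (¬R ∧ (¬R ∨ T) ∨ R ∧ ((¬R ∨ T) ∧ ¬S ∨ S ∧ (¬R ∨ T)))   [double negation]
= ¬Q ∧ (¬R ∧ (¬R ∨ T) ∨ R ∧ (¬R ∨ T))   [distribution]
= ¬Q ∧ (¬R ∨ T)   [distribution]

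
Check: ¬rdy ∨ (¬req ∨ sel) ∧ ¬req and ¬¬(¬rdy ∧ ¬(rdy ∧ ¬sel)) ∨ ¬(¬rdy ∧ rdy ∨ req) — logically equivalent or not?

E1: ¬rdy ∨ (¬req ∨ sel) ∧ ¬req
    = ¬rdy ∨ ¬req   [absorption]
E2: ¬¬(¬rdy ∧ ¬(rdy ∧ ¬sel)) ∨ ¬(¬rdy ∧ rdy ∨ req)
    = ¬(rdy ∨ rdy ∧ ¬sel) ∨ ¬(¬rdy ∧ rdy ∨ req)   [De Morgan]
    = ¬(rdy ∨ rdy ∧ ¬sel) ∨ ¬req   [complement / identity]
    = ¬rdy ∨ ¬req   [absorption]
Both reduce to ¬rdy ∨ ¬req, so they are equivalent.

Yes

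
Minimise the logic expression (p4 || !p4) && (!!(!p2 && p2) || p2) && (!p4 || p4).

p2

(p4 || !p4) && (!!(!p2 && p2) || p2) && (!p4 || p4)
= (p4 || !p4) && (!p2 && p2 || p2) && (!p4 || p4)   [double negation]
= (p4 || !p4) && p2 && (!p4 || p4)   [complement / identity]
= (p4 || !p4) && p2   [complement / identity]
= p2   [complement / identity]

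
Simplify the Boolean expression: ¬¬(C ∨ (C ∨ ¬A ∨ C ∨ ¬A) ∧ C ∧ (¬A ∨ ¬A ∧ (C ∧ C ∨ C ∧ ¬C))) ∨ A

¬¬(C ∨ (C ∨ ¬A ∨ C ∨ ¬A) ∧ C ∧ (¬A ∨ ¬A ∧ (C ∧ C ∨ C ∧ ¬C))) ∨ A
= ¬¬(C ∨ (C ∨ ¬A ∨ C ∨ ¬A) ∧ C ∧ (¬A ∨ ¬A ∧ C)) ∨ A   (distribution)
= ¬¬(C ∨ (C ∨ ¬A) ∧ C ∧ (¬A ∨ ¬A ∧ C)) ∨ A   (idempotence)
= ¬¬(C ∨ (C ∨ ¬A) ∧ C ∧ ¬A) ∨ A   (absorption)
= ¬¬(C ∨ C ∧ ¬A) ∨ A   (absorption)
= C ∨ C ∧ ¬A ∨ A   (double negation)
= C ∨ A   (absorption)

C ∨ A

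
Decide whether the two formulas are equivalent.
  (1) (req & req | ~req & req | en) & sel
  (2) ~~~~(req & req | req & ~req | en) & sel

E1: (req & req | ~req & req | en) & sel
    = (req | en) & sel   — distribution
E2: ~~~~(req & req | req & ~req | en) & sel
    = ~~(req & req | req & ~req | en) & sel   — double negation
    = ~~(req | en) & sel   — distribution
    = (req | en) & sel   — double negation
Both reduce to (req | en) & sel, so they are equivalent.

Yes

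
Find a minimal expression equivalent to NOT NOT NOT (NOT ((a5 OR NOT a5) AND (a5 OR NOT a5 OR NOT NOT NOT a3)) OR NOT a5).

NOT NOT NOT (NOT ((a5 OR NOT a5) AND (a5 OR NOT a5 OR NOT NOT NOT a3)) OR NOT a5)
= NOT (NOT ((a5 OR NOT a5) AND (a5 OR NOT a5 OR NOT NOT NOT a3)) OR NOT a5)   [double negation]
= NOT (NOT ((a5 OR NOT a5) AND (a5 OR NOT a5 OR NOT a3)) OR NOT a5)   [double negation]
= NOT (NOT (a5 OR NOT a5) OR NOT a5)   [absorption]
= (a5 OR NOT a5) AND a5   [De Morgan]
= a5   [complement / identity]

a5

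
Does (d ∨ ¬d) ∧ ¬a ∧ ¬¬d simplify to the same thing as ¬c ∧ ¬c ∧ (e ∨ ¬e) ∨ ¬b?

E1: (d ∨ ¬d) ∧ ¬a ∧ ¬¬d
    = ¬a ∧ ¬¬d   (complement / identity)
    = ¬a ∧ d   (double negation)
E2: ¬c ∧ ¬c ∧ (e ∨ ¬e) ∨ ¬b
    = ¬c ∧ ¬c ∨ ¬b   (complement / identity)
    = ¬c ∨ ¬b   (idempotence)
These differ: at a=1, b=0, c=1, d=0, e=0, E1 = 0 but E2 = 1.

No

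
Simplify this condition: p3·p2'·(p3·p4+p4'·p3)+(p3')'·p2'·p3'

p3·p2'·(p3·p4+p4'·p3)+(p3')'·p2'·p3'
= p3·p2'·(p3·p4+p4'·p3)+p3·p2'·p3'   — double negation
= p3·p2'·p3+p3·p2'·p3'   — distribution
= p3·p2'   — distribution

p3·p2'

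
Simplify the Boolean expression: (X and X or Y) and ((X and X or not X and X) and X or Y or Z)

(X and X or Y) and ((X and X or not X and X) and X or Y or Z)
= (X and X or Y) and (X and X or Y or Z)   — distribution
= X and X or Y   — absorption
= X or Y   — idempotence

X or Y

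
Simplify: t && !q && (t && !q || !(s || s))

t && !q

t && !q && (t && !q || !(s || s))
= t && !q && (t && !q || !s)
= t && !q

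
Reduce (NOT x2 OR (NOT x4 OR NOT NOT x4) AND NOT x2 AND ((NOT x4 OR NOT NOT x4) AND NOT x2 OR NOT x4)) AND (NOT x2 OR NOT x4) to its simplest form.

(NOT x2 OR (NOT x4 OR NOT NOT x4) AND NOT x2 AND ((NOT x4 OR NOT NOT x4) AND NOT x2 OR NOT x4)) AND (NOT x2 OR NOT x4)
= (NOT x2 OR (NOT x4 OR NOT NOT x4) AND NOT x2) AND (NOT x2 OR NOT x4)   [absorption]
= (NOT x2 OR (NOT x4 OR x4) AND NOT x2) AND (NOT x2 OR NOT x4)   [double negation]
= (NOT x2 OR NOT x2) AND (NOT x2 OR NOT x4)   [complement / identity]
= NOT x2 AND NOT x4 OR NOT x2   [distribution]
= NOT x2   [absorption]

NOT x2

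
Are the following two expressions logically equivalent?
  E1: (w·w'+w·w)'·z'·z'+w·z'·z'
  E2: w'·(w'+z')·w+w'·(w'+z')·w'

E1: (w·w'+w·w)'·z'·z'+w·z'·z'
    = w'·z'·z'+w·z'·z'   (distribution)
    = z'·z'   (distribution)
    = z'   (idempotence)
E2: w'·(w'+z')·w+w'·(w'+z')·w'
    = w'·(w'+z')   (distribution)
    = w'   (absorption)
These differ: at w=0, z=1, E1 = 0 but E2 = 1.

No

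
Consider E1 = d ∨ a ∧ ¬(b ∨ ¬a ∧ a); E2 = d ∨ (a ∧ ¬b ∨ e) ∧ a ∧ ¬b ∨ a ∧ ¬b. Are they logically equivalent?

E1: d ∨ a ∧ ¬(b ∨ ¬a ∧ a)
    = d ∨ a ∧ ¬b
E2: d ∨ (a ∧ ¬b ∨ e) ∧ a ∧ ¬b ∨ a ∧ ¬b
    = d ∨ a ∧ ¬b ∨ a ∧ ¬b
    = d ∨ a ∧ ¬b
Both reduce to d ∨ a ∧ ¬b, so they are equivalent.

Yes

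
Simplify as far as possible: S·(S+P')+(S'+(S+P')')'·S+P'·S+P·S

S

S·(S+P')+(S'+(S+P')')'·S+P'·S+P·S
= S·(S+P')+(S'+(S+P')')'·S+S   (distribution)
= S·(S+P')+S·(S+P')·S+S   (De Morgan)
= S·(S+P')+S   (absorption)
= S+S   (absorption)
= S   (idempotence)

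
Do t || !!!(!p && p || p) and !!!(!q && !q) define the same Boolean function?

E1: t || !!!(!p && p || p)
    = t || !(!p && p || p)   (double negation)
    = t || !p   (complement / identity)
E2: !!!(!q && !q)
    = !!!!q   (idempotence)
    = !!q   (double negation)
    = q   (double negation)
These differ: at p=0, q=0, t=1, E1 = 1 but E2 = 0.

No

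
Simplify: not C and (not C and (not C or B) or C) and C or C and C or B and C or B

not C and (not C and (not C or B) or C) and C or C and C or B and C or B
= not C and (not C and (not C or B) or C) and C or C and C or B   — absorption
= not C and (not C or C) and C or C and C or B   — absorption
= not C and C or C and C or B   — complement / identity
= C or B   — distribution

C or B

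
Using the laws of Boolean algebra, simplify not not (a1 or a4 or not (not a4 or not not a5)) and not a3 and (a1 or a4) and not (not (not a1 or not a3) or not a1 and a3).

(a1 or a4) and not a3

not not (a1 or a4 or not (not a4 or not not a5)) and not a3 and (a1 or a4) and not (not (not a1 or not a3) or not a1 and a3)
= not not (a1 or a4 or not (not a4 or not not a5)) and not a3 and (a1 or a4) and not (a1 and a3 or not a1 and a3)   (De Morgan)
= (a1 or a4 or not (not a4 or not not a5)) and not a3 and (a1 or a4) and not (a1 and a3 or not a1 and a3)   (double negation)
= (a1 or a4 or a4 and not a5) and not a3 and (a1 or a4) and not (a1 and a3 or not a1 and a3)   (De Morgan)
= (a1 or a4 or a4 and not a5) and not a3 and (a1 or a4) and not a3   (distribution)
= (a1 or a4) and not a3 and (a1 or a4) and not a3   (absorption)
= (a1 or a4) and not a3   (idempotence)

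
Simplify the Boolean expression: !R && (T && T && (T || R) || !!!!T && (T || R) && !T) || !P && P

!R && (T && T && (T || R) || !!!!T && (T || R) && !T) || !P && P
= !R && (T && T && (T || R) || !!T && (T || R) && !T) || !P && P   — double negation
= !R && (T && T && (T || R) || !!T && (T || R) && !T)   — complement / identity
= !R && (T && T && (T || R) || T && (T || R) && !T)   — double negation
= !R && T && (T || R)   — distribution
= !R && T   — absorption

!R && T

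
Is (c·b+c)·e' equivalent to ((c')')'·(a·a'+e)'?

E1: (c·b+c)·e'
    = c·e'   [absorption]
E2: ((c')')'·(a·a'+e)'
    = ((c')')'·e'   [complement / identity]
    = c'·e'   [double negation]
These differ: at a=0, b=1, c=1, e=0, E1 = 1 but E2 = 0.

No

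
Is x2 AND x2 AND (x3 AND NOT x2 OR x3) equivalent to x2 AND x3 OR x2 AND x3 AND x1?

Yes

E1: x2 AND x2 AND (x3 AND NOT x2 OR x3)
    = x2 AND x2 AND x3   [absorption]
    = x2 AND x3   [idempotence]
E2: x2 AND x3 OR x2 AND x3 AND x1
    = x2 AND x3   [absorption]
Both reduce to x2 AND x3, so they are equivalent.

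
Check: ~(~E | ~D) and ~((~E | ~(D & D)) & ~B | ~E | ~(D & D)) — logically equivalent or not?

Yes

E1: ~(~E | ~D)
    = E & D   [De Morgan]
E2: ~((~E | ~(D & D)) & ~B | ~E | ~(D & D))
    = ~(~E | ~(D & D))   [absorption]
    = E & D & D   [De Morgan]
    = E & D   [idempotence]
Both reduce to E & D, so they are equivalent.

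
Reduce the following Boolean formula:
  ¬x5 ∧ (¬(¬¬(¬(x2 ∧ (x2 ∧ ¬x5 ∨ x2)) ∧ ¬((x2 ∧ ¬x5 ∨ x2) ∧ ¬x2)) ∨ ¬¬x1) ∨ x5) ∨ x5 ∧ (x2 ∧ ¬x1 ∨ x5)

¬x5 ∧ (¬(¬¬(¬(x2 ∧ (x2 ∧ ¬x5 ∨ x2)) ∧ ¬((x2 ∧ ¬x5 ∨ x2) ∧ ¬x2)) ∨ ¬¬x1) ∨ x5) ∨ x5 ∧ (x2 ∧ ¬x1 ∨ x5)
= ¬x5 ∧ (¬(¬(x2 ∧ (x2 ∧ ¬x5 ∨ x2)) ∧ ¬((x2 ∧ ¬x5 ∨ x2) ∧ ¬x2)) ∧ ¬x1 ∨ x5) ∨ x5 ∧ (x2 ∧ ¬x1 ∨ x5)   [De Morgan]
= ¬x5 ∧ ((x2 ∧ (x2 ∧ ¬x5 ∨ x2) ∨ (x2 ∧ ¬x5 ∨ x2) ∧ ¬x2) ∧ ¬x1 ∨ x5) ∨ x5 ∧ (x2 ∧ ¬x1 ∨ x5)   [De Morgan]
= ¬x5 ∧ ((x2 ∧ ¬x5 ∨ x2) ∧ ¬x1 ∨ x5) ∨ x5 ∧ (x2 ∧ ¬x1 ∨ x5)   [distribution]
= ¬x5 ∧ (x2 ∧ ¬x1 ∨ x5) ∨ x5 ∧ (x2 ∧ ¬x1 ∨ x5)   [absorption]
= x2 ∧ ¬x1 ∨ x5   [distribution]

x2 ∧ ¬x1 ∨ x5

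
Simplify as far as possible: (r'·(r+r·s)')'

(r'·(r+r·s)')'
= r+r+r·s   — De Morgan
= r+r   — absorption
= r   — idempotence

r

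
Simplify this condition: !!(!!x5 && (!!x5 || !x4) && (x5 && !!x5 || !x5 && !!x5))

!!(!!x5 && (!!x5 || !x4) && (x5 && !!x5 || !x5 && !!x5))
= !!(!!x5 && (!!x5 || !x4) && !!x5)   (distribution)
= !!(!!x5 && !!x5)   (absorption)
= !(!x5 || !x5)   (De Morgan)
= !!x5   (idempotence)
= x5   (double negation)

x5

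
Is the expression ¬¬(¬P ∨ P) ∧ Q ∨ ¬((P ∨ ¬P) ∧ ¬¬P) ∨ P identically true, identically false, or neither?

identically true

¬¬(¬P ∨ P) ∧ Q ∨ ¬((P ∨ ¬P) ∧ ¬¬P) ∨ P
= (¬P ∨ P) ∧ Q ∨ ¬((P ∨ ¬P) ∧ ¬¬P) ∨ P   [double negation]
= (¬P ∨ P) ∧ Q ∨ ¬¬¬P ∨ P   [complement / identity]
= (¬P ∨ P) ∧ Q ∨ ¬P ∨ P   [double negation]
= ¬P ∨ P   [absorption]
= True   [complement]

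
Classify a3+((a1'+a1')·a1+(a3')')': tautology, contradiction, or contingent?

tautology

a3+((a1'+a1')·a1+(a3')')'
= a3+(a1'·a1+(a3')')'   — idempotence
= a3+((a3')')'   — complement / identity
= a3+a3'   — double negation
= 1   — complement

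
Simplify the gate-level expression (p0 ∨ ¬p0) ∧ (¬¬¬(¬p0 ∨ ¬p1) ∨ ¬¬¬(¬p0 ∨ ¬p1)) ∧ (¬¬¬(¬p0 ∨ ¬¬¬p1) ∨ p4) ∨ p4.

(p0 ∨ ¬p0) ∧ (¬¬¬(¬p0 ∨ ¬p1) ∨ ¬¬¬(¬p0 ∨ ¬p1)) ∧ (¬¬¬(¬p0 ∨ ¬¬¬p1) ∨ p4) ∨ p4
= (¬¬¬(¬p0 ∨ ¬p1) ∨ ¬¬¬(¬p0 ∨ ¬p1)) ∧ (¬¬¬(¬p0 ∨ ¬¬¬p1) ∨ p4) ∨ p4
= (¬¬¬(¬p0 ∨ ¬p1) ∨ ¬¬¬(¬p0 ∨ ¬p1)) ∧ (¬¬¬(¬p0 ∨ ¬p1) ∨ p4) ∨ p4
= ¬¬¬(¬p0 ∨ ¬p1) ∨ ¬¬¬(¬p0 ∨ ¬p1) ∧ p4 ∨ p4
= ¬¬¬(¬p0 ∨ ¬p1) ∨ p4
= ¬¬(p0 ∧ p1) ∨ p4
= p0 ∧ p1 ∨ p4

p0 ∧ p1 ∨ p4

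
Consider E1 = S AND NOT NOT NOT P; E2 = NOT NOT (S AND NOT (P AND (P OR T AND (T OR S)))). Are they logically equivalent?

Yes

E1: S AND NOT NOT NOT P
    = S AND NOT P   — double negation
E2: NOT NOT (S AND NOT (P AND (P OR T AND (T OR S))))
    = NOT NOT (S AND NOT (P AND (P OR T)))   — absorption
    = NOT NOT (S AND NOT P)   — absorption
    = S AND NOT P   — double negation
Both reduce to S AND NOT P, so they are equivalent.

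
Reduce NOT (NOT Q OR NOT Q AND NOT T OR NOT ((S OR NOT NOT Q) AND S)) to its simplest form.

NOT (NOT Q OR NOT Q AND NOT T OR NOT ((S OR NOT NOT Q) AND S))
= NOT (NOT Q OR NOT Q AND NOT T OR NOT ((S OR Q) AND S))   — double negation
= NOT (NOT Q OR NOT Q AND NOT T OR NOT S)   — absorption
= NOT (NOT Q OR NOT S)   — absorption
= Q AND S   — De Morgan

Q AND S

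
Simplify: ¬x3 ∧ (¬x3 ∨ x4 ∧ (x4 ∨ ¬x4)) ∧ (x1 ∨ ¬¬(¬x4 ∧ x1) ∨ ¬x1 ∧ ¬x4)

¬x3 ∧ (¬x3 ∨ x4 ∧ (x4 ∨ ¬x4)) ∧ (x1 ∨ ¬¬(¬x4 ∧ x1) ∨ ¬x1 ∧ ¬x4)
= ¬x3 ∧ (¬x3 ∨ x4 ∧ (x4 ∨ ¬x4)) ∧ (x1 ∨ ¬x4 ∧ x1 ∨ ¬x1 ∧ ¬x4)   [double negation]
= ¬x3 ∧ (¬x3 ∨ x4) ∧ (x1 ∨ ¬x4 ∧ x1 ∨ ¬x1 ∧ ¬x4)   [complement / identity]
= ¬x3 ∧ (¬x3 ∨ x4) ∧ (x1 ∨ ¬x4)   [distribution]
= ¬x3 ∧ (x1 ∨ ¬x4)   [absorption]

¬x3 ∧ (x1 ∨ ¬x4)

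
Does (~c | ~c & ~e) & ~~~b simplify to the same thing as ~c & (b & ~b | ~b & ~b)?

Yes

E1: (~c | ~c & ~e) & ~~~b
    = (~c | ~c & ~e) & ~b   [double negation]
    = ~c & ~b   [absorption]
E2: ~c & (b & ~b | ~b & ~b)
    = ~c & ~b   [distribution]
Both reduce to ~c & ~b, so they are equivalent.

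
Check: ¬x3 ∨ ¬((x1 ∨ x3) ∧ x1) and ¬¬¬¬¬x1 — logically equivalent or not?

E1: ¬x3 ∨ ¬((x1 ∨ x3) ∧ x1)
    = ¬x3 ∨ ¬x1   [absorption]
E2: ¬¬¬¬¬x1
    = ¬¬¬x1   [double negation]
    = ¬x1   [double negation]
These differ: at x1=1, x3=0, E1 = 1 but E2 = 0.

No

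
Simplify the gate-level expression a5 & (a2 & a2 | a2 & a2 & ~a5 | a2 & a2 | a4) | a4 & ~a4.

a5 & (a2 | a4)

a5 & (a2 & a2 | a2 & a2 & ~a5 | a2 & a2 | a4) | a4 & ~a4
= a5 & (a2 & a2 | a2 & a2 & ~a5 | a2 & a2 | a4)   — complement / identity
= a5 & (a2 & a2 | a2 & a2 | a4)   — absorption
= a5 & (a2 & a2 | a4)   — idempotence
= a5 & (a2 | a4)   — idempotence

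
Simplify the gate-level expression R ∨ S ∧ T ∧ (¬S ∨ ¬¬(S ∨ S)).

R ∨ S ∧ T ∧ (¬S ∨ ¬¬(S ∨ S))
= R ∨ S ∧ T ∧ (¬S ∨ ¬¬S)   (idempotence)
= R ∨ S ∧ T ∧ (¬S ∨ S)   (double negation)
= R ∨ S ∧ T   (complement / identity)

R ∨ S ∧ T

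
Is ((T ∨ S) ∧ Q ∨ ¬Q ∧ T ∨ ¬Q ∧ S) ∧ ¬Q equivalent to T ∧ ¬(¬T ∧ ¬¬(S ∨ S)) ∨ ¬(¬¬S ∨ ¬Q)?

No

E1: ((T ∨ S) ∧ Q ∨ ¬Q ∧ T ∨ ¬Q ∧ S) ∧ ¬Q
    = ((T ∨ S) ∧ Q ∨ ¬Q ∧ (T ∨ S)) ∧ ¬Q   — distribution
    = (T ∨ S) ∧ ¬Q   — distribution
E2: T ∧ ¬(¬T ∧ ¬¬(S ∨ S)) ∨ ¬(¬¬S ∨ ¬Q)
    = T ∧ ¬(¬T ∧ ¬¬S) ∨ ¬(¬¬S ∨ ¬Q)   — idempotence
    = T ∧ ¬(¬T ∧ ¬¬S) ∨ ¬S ∧ Q   — De Morgan
    = T ∧ (T ∨ ¬S) ∨ ¬S ∧ Q   — De Morgan
    = T ∨ ¬S ∧ Q   — absorption
These differ: at Q=1, S=0, T=1, E1 = 0 but E2 = 1.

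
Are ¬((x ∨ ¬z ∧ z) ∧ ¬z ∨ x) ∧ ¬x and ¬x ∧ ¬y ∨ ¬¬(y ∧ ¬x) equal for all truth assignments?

Yes

E1: ¬((x ∨ ¬z ∧ z) ∧ ¬z ∨ x) ∧ ¬x
    = ¬(x ∧ ¬z ∨ x) ∧ ¬x
    = ¬x ∧ ¬x
    = ¬x
E2: ¬x ∧ ¬y ∨ ¬¬(y ∧ ¬x)
    = ¬x ∧ ¬y ∨ y ∧ ¬x
    = ¬x
Both reduce to ¬x, so they are equivalent.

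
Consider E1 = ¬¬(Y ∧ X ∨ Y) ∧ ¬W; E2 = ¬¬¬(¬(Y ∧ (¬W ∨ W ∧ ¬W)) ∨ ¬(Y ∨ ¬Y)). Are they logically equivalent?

Yes

E1: ¬¬(Y ∧ X ∨ Y) ∧ ¬W
    = (Y ∧ X ∨ Y) ∧ ¬W   (double negation)
    = Y ∧ ¬W   (absorption)
E2: ¬¬¬(¬(Y ∧ (¬W ∨ W ∧ ¬W)) ∨ ¬(Y ∨ ¬Y))
    = ¬(¬(Y ∧ (¬W ∨ W ∧ ¬W)) ∨ ¬(Y ∨ ¬Y))   (double negation)
    = Y ∧ (¬W ∨ W ∧ ¬W) ∧ (Y ∨ ¬Y)   (De Morgan)
    = Y ∧ ¬W ∧ (Y ∨ ¬Y)   (complement / identity)
    = Y ∧ ¬W   (complement / identity)
Both reduce to Y ∧ ¬W, so they are equivalent.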